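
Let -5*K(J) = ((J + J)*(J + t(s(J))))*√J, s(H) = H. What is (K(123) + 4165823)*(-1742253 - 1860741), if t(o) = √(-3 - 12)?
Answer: -15009435274062 + 886336524*√123*(123 + I*√15)/5 ≈ -1.4768e+13 + 7.6142e+9*I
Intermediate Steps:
t(o) = I*√15 (t(o) = √(-15) = I*√15)
K(J) = -2*J^(3/2)*(J + I*√15)/5 (K(J) = -(J + J)*(J + I*√15)*√J/5 = -(2*J)*(J + I*√15)*√J/5 = -2*J*(J + I*√15)*√J/5 = -2*J^(3/2)*(J + I*√15)/5)
(K(123) + 4165823)*(-1742253 - 1860741) = (2*123^(3/2)*(-1*123 - I*√15)/5 + 4165823)*(-1742253 - 1860741) = (2*(123*√123)*(-123 - I*√15)/5 + 4165823)*(-3602994) = (246*√123*(-123 - I*√15)/5 + 4165823)*(-3602994) = (4165823 + 246*√123*(-123 - I*√15)/5)*(-3602994) = -15009435274062 - 886336524*√123*(-123 - I*√15)/5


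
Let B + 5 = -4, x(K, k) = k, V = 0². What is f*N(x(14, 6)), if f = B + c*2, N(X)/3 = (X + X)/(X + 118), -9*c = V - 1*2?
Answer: -77/31 ≈ -2.4839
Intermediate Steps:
V = 0
c = 2/9 (c = -(0 - 1*2)/9 = -(0 - 2)/9 = -⅑*(-2) = 2/9 ≈ 0.22222)
N(X) = 6*X/(118 + X) (N(X) = 3*((X + X)/(X + 118)) = 3*((2*X)/(118 + X)) = 3*(2*X/(118 + X)) = 6*X/(118 + X))
B = -9 (B = -5 - 4 = -9)
f = -77/9 (f = -9 + (2/9)*2 = -9 + 4/9 = -77/9 ≈ -8.5556)
f*N(x(14, 6)) = -154*6/(3*(118 + 6)) = -154*6/(3*124) = -77/9*9/31 = -77/31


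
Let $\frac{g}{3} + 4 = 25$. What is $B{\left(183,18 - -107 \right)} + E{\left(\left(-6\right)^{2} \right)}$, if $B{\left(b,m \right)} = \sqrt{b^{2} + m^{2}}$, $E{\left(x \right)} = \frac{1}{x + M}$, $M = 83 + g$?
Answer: $\frac{1}{182} + \sqrt{49114} \approx 221.62$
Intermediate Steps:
$g = 63$ ($g = -12 + 3 \cdot 25 = -12 + 75 = 63$)
$M = 146$ ($M = 83 + 63 = 146$)
$E{\left(x \right)} = \frac{1}{146 + x}$ ($E{\left(x \right)} = \frac{1}{x + 146} = \frac{1}{146 + x}$)
$B{\left(183,18 - -107 \right)} + E{\left(\left(-6\right)^{2} \right)} = \sqrt{183^{2} + \left(18 - -107\right)^{2}} + \frac{1}{146 + \left(-6\right)^{2}} = \sqrt{33489 + \left(18 + 107\right)^{2}} + \frac{1}{146 + 36} = \sqrt{33489 + 125^{2}} + \frac{1}{182} = \sqrt{33489 + 15625} + \frac{1}{182} = \sqrt{49114} + \frac{1}{182} = \frac{1}{182} + \sqrt{49114}$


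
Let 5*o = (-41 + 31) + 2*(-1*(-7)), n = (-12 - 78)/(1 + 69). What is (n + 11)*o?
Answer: 272/35 ≈ 7.7714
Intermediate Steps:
n = -9/7 (n = -90/70 = -90*1/70 = -9/7 ≈ -1.2857)
o = ⅘ (o = ((-41 + 31) + 2*(-1*(-7)))/5 = (-10 + 2*7)/5 = (-10 + 14)/5 = (⅕)*4 = ⅘ ≈ 0.80000)
(n + 11)*o = (-9/7 + 11)*(⅘) = (68/7)*(⅘) = 272/35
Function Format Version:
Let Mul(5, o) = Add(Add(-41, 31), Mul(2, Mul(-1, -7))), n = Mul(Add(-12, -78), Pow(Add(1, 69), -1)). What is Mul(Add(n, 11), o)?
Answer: Rational(272, 35) ≈ 7.7714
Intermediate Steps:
n = Rational(-9, 7) (n = Mul(-90, Pow(70, -1)) = Mul(-90, Rational(1, 70)) = Rational(-9, 7) ≈ -1.2857)
o = Rational(4, 5) (o = Mul(Rational(1, 5), Add(Add(-41, 31), Mul(2, Mul(-1, -7)))) = Mul(Rational(1, 5), Add(-10, Mul(2, 7))) = Mul(Rational(1, 5), Add(-10, 14)) = Mul(Rational(1, 5), 4) = Rational(4, 5) ≈ 0.80000)
Mul(Add(n, 11), o) = Mul(Add(Rational(-9, 7), 11), Rational(4, 5)) = Mul(Rational(68, 7), Rational(4, 5)) = Rational(272, 35)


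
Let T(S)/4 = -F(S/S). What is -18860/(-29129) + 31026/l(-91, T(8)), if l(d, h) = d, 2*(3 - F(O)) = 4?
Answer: -902040094/2650739 ≈ -340.30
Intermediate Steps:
F(O) = 1 (F(O) = 3 - 1/2*4 = 3 - 2 = 1)
T(S) = -4 (T(S) = 4*(-1*1) = 4*(-1) = -4)
-18860/(-29129) + 31026/l(-91, T(8)) = -18860/(-29129) + 31026/(-91) = -18860*(-1/29129) + 31026*(-1/91) = 18860/29129 - 31026/91 = -902040094/2650739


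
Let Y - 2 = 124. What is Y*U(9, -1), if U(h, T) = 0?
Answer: 0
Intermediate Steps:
Y = 126 (Y = 2 + 124 = 126)
Y*U(9, -1) = 126*0 = 0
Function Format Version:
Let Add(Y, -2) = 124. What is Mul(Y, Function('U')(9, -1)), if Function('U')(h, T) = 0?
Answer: 0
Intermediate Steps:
Y = 126 (Y = Add(2, 124) = 126)
Mul(Y, Function('U')(9, -1)) = Mul(126, 0) = 0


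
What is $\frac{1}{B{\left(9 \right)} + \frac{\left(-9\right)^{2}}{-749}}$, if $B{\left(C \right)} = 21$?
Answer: $\frac{749}{15648} \approx 0.047866$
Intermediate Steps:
$\frac{1}{B{\left(9 \right)} + \frac{\left(-9\right)^{2}}{-749}} = \frac{1}{21 + \frac{\left(-9\right)^{2}}{-749}} = \frac{1}{21 + 81 \left(- \frac{1}{749}\right)} = \frac{1}{21 - \frac{81}{749}} = \frac{1}{\frac{15648}{749}} = \frac{749}{15648}$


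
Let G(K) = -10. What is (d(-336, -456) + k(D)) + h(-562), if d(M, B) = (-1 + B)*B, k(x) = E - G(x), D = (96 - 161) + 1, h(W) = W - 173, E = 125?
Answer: 207792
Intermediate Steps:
h(W) = -173 + W
D = -64 (D = -65 + 1 = -64)
k(x) = 135 (k(x) = 125 - 1*(-10) = 125 + 10 = 135)
d(M, B) = B*(-1 + B)
(d(-336, -456) + k(D)) + h(-562) = (-456*(-1 - 456) + 135) + (-173 - 562) = (-456*(-457) + 135) - 735 = (208392 + 135) - 735 = 208527 - 735 = 207792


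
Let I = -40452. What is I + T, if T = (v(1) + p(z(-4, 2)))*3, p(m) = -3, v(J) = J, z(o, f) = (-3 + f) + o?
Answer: -40458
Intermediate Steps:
z(o, f) = -3 + f + o
T = -6 (T = (1 - 3)*3 = -2*3 = -6)
I + T = -40452 - 6 = -40458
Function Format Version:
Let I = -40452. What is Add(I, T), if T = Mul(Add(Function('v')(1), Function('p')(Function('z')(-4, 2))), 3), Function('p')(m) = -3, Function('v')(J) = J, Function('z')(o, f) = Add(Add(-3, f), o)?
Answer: -40458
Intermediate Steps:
Function('z')(o, f) = Add(-3, f, o)
T = -6 (T = Mul(Add(1, -3), 3) = Mul(-2, 3) = -6)
Add(I, T) = Add(-40452, -6) = -40458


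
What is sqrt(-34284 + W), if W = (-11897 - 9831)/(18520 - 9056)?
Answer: 4*I*sqrt(362149)/13 ≈ 185.17*I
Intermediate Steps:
W = -388/169 (W = -21728/9464 = -21728*1/9464 = -388/169 ≈ -2.2959)
sqrt(-34284 + W) = sqrt(-34284 - 388/169) = sqrt(-5794384/169) = 4*I*sqrt(362149)/13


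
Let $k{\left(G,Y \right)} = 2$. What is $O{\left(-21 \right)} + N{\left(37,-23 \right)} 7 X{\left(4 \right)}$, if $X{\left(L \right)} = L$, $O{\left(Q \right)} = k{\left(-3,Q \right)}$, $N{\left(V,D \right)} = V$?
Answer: $1038$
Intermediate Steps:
$O{\left(Q \right)} = 2$
$O{\left(-21 \right)} + N{\left(37,-23 \right)} 7 X{\left(4 \right)} = 2 + 37 \cdot 7 \cdot 4 = 2 + 37 \cdot 28 = 2 + 1036 = 1038$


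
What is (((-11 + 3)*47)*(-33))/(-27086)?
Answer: -6204/13543 ≈ -0.45810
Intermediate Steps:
(((-11 + 3)*47)*(-33))/(-27086) = (-8*47*(-33))*(-1/27086) = -376*(-33)*(-1/27086) = 12408*(-1/27086) = -6204/13543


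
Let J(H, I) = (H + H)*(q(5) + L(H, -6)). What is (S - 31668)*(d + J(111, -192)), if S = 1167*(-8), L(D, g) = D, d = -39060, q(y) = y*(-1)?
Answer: 636710112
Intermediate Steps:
q(y) = -y
S = -9336
J(H, I) = 2*H*(-5 + H) (J(H, I) = (H + H)*(-1*5 + H) = (2*H)*(-5 + H) = 2*H*(-5 + H))
(S - 31668)*(d + J(111, -192)) = (-9336 - 31668)*(-39060 + 2*111*(-5 + 111)) = -41004*(-39060 + 2*111*106) = -41004*(-39060 + 23532) = -41004*(-15528) = 636710112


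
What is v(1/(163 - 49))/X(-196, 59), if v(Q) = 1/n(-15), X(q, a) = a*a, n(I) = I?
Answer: -1/52215 ≈ -1.9152e-5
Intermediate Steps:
X(q, a) = a²
v(Q) = -1/15 (v(Q) = 1/(-15) = -1/15)
v(1/(163 - 49))/X(-196, 59) = -1/(15*(59²)) = -1/15/3481 = -1/15*1/3481 = -1/52215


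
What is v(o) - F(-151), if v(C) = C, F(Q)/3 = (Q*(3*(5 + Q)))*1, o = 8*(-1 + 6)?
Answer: -198374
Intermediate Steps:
o = 40 (o = 8*5 = 40)
F(Q) = 3*Q*(15 + 3*Q) (F(Q) = 3*((Q*(3*(5 + Q)))*1) = 3*((Q*(15 + 3*Q))*1) = 3*(Q*(15 + 3*Q)) = 3*Q*(15 + 3*Q))
v(o) - F(-151) = 40 - 9*(-151)*(5 - 151) = 40 - 9*(-151)*(-146) = 40 - 1*198414 = 40 - 198414 = -198374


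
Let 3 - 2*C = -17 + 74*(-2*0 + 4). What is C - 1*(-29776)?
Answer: 29638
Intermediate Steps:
C = -138 (C = 3/2 - (-17 + 74*(-2*0 + 4))/2 = 3/2 - (-17 + 74*(0 + 4))/2 = 3/2 - (-17 + 74*4)/2 = 3/2 - (-17 + 296)/2 = 3/2 - 1/2*279 = 3/2 - 279/2 = -138)
C - 1*(-29776) = -138 - 1*(-29776) = -138 + 29776 = 29638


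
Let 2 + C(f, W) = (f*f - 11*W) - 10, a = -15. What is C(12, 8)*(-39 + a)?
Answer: -2376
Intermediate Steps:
C(f, W) = -12 + f**2 - 11*W (C(f, W) = -2 + ((f*f - 11*W) - 10) = -2 + ((f**2 - 11*W) - 10) = -2 + (-10 + f**2 - 11*W) = -12 + f**2 - 11*W)
C(12, 8)*(-39 + a) = (-12 + 12**2 - 11*8)*(-39 - 15) = (-12 + 144 - 88)*(-54) = 44*(-54) = -2376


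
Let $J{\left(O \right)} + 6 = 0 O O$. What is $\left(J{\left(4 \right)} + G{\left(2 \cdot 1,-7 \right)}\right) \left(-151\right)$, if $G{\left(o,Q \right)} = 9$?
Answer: $-453$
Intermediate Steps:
$J{\left(O \right)} = -6$ ($J{\left(O \right)} = -6 + 0 O O = -6 + 0 O = -6 + 0 = -6$)
$\left(J{\left(4 \right)} + G{\left(2 \cdot 1,-7 \right)}\right) \left(-151\right) = \left(-6 + 9\right) \left(-151\right) = 3 \left(-151\right) = -453$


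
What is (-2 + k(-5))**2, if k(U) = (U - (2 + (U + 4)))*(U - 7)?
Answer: 4900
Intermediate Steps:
k(U) = 42 - 6*U (k(U) = (U - (2 + (4 + U)))*(-7 + U) = (U - (6 + U))*(-7 + U) = (U + (-6 - U))*(-7 + U) = -6*(-7 + U) = 42 - 6*U)
(-2 + k(-5))**2 = (-2 + (42 - 6*(-5)))**2 = (-2 + (42 + 30))**2 = (-2 + 72)**2 = 70**2 = 4900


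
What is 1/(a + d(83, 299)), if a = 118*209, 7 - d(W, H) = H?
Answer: 1/24370 ≈ 4.1034e-5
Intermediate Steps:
d(W, H) = 7 - H
a = 24662
1/(a + d(83, 299)) = 1/(24662 + (7 - 1*299)) = 1/(24662 + (7 - 299)) = 1/(24662 - 292) = 1/24370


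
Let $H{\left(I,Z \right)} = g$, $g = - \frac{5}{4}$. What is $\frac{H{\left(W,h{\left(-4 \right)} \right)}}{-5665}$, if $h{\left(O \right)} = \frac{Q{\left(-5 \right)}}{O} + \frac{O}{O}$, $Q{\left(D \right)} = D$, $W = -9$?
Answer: $\frac{1}{4532} \approx 0.00022065$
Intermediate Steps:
$h{\left(O \right)} = 1 - \frac{5}{O}$ ($h{\left(O \right)} = - \frac{5}{O} + \frac{O}{O} = - \frac{5}{O} + 1 = 1 - \frac{5}{O}$)
$g = - \frac{5}{4}$ ($g = \left(-5\right) \frac{1}{4} = - \frac{5}{4} \approx -1.25$)
$H{\left(I,Z \right)} = - \frac{5}{4}$
$\frac{H{\left(W,h{\left(-4 \right)} \right)}}{-5665} = - \frac{5}{4 \left(-5665\right)} = \left(- \frac{5}{4}\right) \left(- \frac{1}{5665}\right) = \frac{1}{4532}$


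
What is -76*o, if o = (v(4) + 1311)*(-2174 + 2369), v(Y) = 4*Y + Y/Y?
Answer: -19680960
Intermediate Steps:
v(Y) = 1 + 4*Y (v(Y) = 4*Y + 1 = 1 + 4*Y)
o = 258960 (o = ((1 + 4*4) + 1311)*(-2174 + 2369) = ((1 + 16) + 1311)*195 = (17 + 1311)*195 = 1328*195 = 258960)
-76*o = -76*258960 = -19680960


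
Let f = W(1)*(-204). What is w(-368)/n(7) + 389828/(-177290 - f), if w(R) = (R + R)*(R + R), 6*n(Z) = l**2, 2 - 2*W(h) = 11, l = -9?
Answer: 48264649045/1202904 ≈ 40123.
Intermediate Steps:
W(h) = -9/2 (W(h) = 1 - 1/2*11 = 1 - 11/2 = -9/2)
n(Z) = 27/2 (n(Z) = (1/6)*(-9)**2 = (1/6)*81 = 27/2)
w(R) = 4*R**2 (w(R) = (2*R)*(2*R) = 4*R**2)
f = 918 (f = -9/2*(-204) = 918)
w(-368)/n(7) + 389828/(-177290 - f) = (4*(-368)**2)/(27/2) + 389828/(-177290 - 1*918) = (4*135424)*(2/27) + 389828/(-177290 - 918) = 541696*(2/27) + 389828/(-178208) = 1083392/27 + 389828*(-1/178208) = 1083392/27 - 97457/44552 = 48264649045/1202904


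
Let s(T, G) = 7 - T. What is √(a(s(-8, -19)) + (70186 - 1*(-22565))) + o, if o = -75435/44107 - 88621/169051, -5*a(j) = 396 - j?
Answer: -16661168632/7456332457 + 3*√257430/5 ≈ 302.19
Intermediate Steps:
a(j) = -396/5 + j/5 (a(j) = -(396 - j)/5 = -396/5 + j/5)
o = -16661168632/7456332457 (o = -75435*1/44107 - 88621*1/169051 = -75435/44107 - 88621/169051 = -16661168632/7456332457 ≈ -2.2345)
√(a(s(-8, -19)) + (70186 - 1*(-22565))) + o = √((-396/5 + (7 - 1*(-8))/5) + (70186 - 1*(-22565))) - 16661168632/7456332457 = √((-396/5 + (7 + 8)/5) + (70186 + 22565)) - 16661168632/7456332457 = √((-396/5 + (⅕)*15) + 92751) - 16661168632/7456332457 = √((-396/5 + 3) + 92751) - 16661168632/7456332457 = √(-381/5 + 92751) - 16661168632/7456332457 = √(463374/5) - 16661168632/7456332457 = 3*√257430/5 - 16661168632/7456332457 = -16661168632/7456332457 + 3*√257430/5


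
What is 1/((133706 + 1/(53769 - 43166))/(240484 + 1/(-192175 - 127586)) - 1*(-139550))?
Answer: 815343178036769/113781593815314546109 ≈ 7.1659e-6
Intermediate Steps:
1/((133706 + 1/(53769 - 43166))/(240484 + 1/(-192175 - 127586)) - 1*(-139550)) = 1/((133706 + 1/10603)/(240484 + 1/(-319761)) + 139550) = 1/((133706 + 1/10603)/(240484 - 1/319761) + 139550) = 1/(1417684719/(10603*(76897404323/319761)) + 139550) = 1/((1417684719/10603)*(319761/76897404323) + 139550) = 1/(453320283432159/815343178036769 + 139550) = 1/(113781593815314546109/815343178036769) = 815343178036769/113781593815314546109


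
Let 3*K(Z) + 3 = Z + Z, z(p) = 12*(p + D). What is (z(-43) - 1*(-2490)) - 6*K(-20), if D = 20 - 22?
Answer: 2036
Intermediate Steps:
D = -2
z(p) = -24 + 12*p (z(p) = 12*(p - 2) = 12*(-2 + p) = -24 + 12*p)
K(Z) = -1 + 2*Z/3 (K(Z) = -1 + (Z + Z)/3 = -1 + (2*Z)/3 = -1 + 2*Z/3)
(z(-43) - 1*(-2490)) - 6*K(-20) = ((-24 + 12*(-43)) - 1*(-2490)) - 6*(-1 + (⅔)*(-20)) = ((-24 - 516) + 2490) - 6*(-1 - 40/3) = (-540 + 2490) - 6*(-43)/3 = 1950 - 1*(-86) = 1950 + 86 = 2036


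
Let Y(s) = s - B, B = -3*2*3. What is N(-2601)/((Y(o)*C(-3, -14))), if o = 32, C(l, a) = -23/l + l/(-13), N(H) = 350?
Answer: 39/44 ≈ 0.88636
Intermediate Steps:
C(l, a) = -23/l - l/13 (C(l, a) = -23/l + l*(-1/13) = -23/l - l/13)
B = -18 (B = -6*3 = -18)
Y(s) = 18 + s (Y(s) = s - 1*(-18) = s + 18 = 18 + s)
N(-2601)/((Y(o)*C(-3, -14))) = 350/(((18 + 32)*(-23/(-3) - 1/13*(-3)))) = 350/((50*(-23*(-⅓) + 3/13))) = 350/((50*(23/3 + 3/13))) = 350/((50*(308/39))) = 350/(15400/39) = 350*(39/15400) = 39/44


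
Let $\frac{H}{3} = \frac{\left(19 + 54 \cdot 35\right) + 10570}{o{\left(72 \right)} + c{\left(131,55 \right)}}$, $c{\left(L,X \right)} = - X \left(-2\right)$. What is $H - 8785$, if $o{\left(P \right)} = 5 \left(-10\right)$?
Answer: $- \frac{163221}{20} \approx -8161.0$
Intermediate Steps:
$c{\left(L,X \right)} = 2 X$
$o{\left(P \right)} = -50$
$H = \frac{12479}{20}$ ($H = 3 \frac{\left(19 + 54 \cdot 35\right) + 10570}{-50 + 2 \cdot 55} = 3 \frac{\left(19 + 1890\right) + 10570}{-50 + 110} = 3 \frac{1909 + 10570}{60} = 3 \cdot 12479 \cdot \frac{1}{60} = 3 \cdot \frac{12479}{60} = \frac{12479}{20} \approx 623.95$)
$H - 8785 = \frac{12479}{20} - 8785 = - \frac{163221}{20}$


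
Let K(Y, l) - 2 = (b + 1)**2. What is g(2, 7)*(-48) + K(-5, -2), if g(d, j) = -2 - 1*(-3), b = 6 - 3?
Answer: -30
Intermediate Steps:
b = 3
K(Y, l) = 18 (K(Y, l) = 2 + (3 + 1)**2 = 2 + 4**2 = 2 + 16 = 18)
g(d, j) = 1 (g(d, j) = -2 + 3 = 1)
g(2, 7)*(-48) + K(-5, -2) = 1*(-48) + 18 = -48 + 18 = -30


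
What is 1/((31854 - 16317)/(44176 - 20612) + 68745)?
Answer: 23564/1619922717 ≈ 1.4546e-5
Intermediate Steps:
1/((31854 - 16317)/(44176 - 20612) + 68745) = 1/(15537/23564 + 68745) = 1/(1619922717/23564) = 23564/1619922717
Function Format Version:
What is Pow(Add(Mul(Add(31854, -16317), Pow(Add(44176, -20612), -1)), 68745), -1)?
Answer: Rational(23564, 1619922717) ≈ 1.4546e-5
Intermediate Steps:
Pow(Add(Mul(Add(31854, -16317), Pow(Add(44176, -20612), -1)), 68745), -1) = Pow(Add(Mul(15537, Pow(23564, -1)), 68745), -1) = Pow(Add(Mul(15537, Rational(1, 23564)), 68745), -1) = Pow(Add(Rational(15537, 23564), 68745), -1) = Pow(Rational(1619922717, 23564), -1) = Rational(23564, 1619922717)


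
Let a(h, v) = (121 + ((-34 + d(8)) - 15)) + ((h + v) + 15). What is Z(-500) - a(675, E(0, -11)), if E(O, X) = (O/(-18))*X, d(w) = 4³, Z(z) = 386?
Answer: -440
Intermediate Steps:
d(w) = 64
E(O, X) = -O*X/18 (E(O, X) = (O*(-1/18))*X = (-O/18)*X = -O*X/18)
a(h, v) = 151 + h + v (a(h, v) = (121 + ((-34 + 64) - 15)) + ((h + v) + 15) = (121 + (30 - 15)) + (15 + h + v) = (121 + 15) + (15 + h + v) = 136 + (15 + h + v) = 151 + h + v)
Z(-500) - a(675, E(0, -11)) = 386 - (151 + 675 - 1/18*0*(-11)) = 386 - (151 + 675 + 0) = 386 - 1*826 = 386 - 826 = -440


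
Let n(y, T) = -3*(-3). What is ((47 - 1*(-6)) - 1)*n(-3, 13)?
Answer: 468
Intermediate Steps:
n(y, T) = 9
((47 - 1*(-6)) - 1)*n(-3, 13) = ((47 - 1*(-6)) - 1)*9 = ((47 + 6) - 1)*9 = (53 - 1)*9 = 52*9 = 468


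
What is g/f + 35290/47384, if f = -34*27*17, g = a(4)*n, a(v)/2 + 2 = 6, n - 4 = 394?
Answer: 99966271/184868676 ≈ 0.54074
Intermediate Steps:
n = 398 (n = 4 + 394 = 398)
a(v) = 8 (a(v) = -4 + 2*6 = -4 + 12 = 8)
g = 3184 (g = 8*398 = 3184)
f = -15606 (f = -918*17 = -15606)
g/f + 35290/47384 = 3184/(-15606) + 35290/47384 = 3184*(-1/15606) + 35290*(1/47384) = -1592/7803 + 17645/23692 = 99966271/184868676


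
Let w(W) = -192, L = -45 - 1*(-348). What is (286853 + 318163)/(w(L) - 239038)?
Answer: -302508/119615 ≈ -2.5290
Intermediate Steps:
L = 303 (L = -45 + 348 = 303)
(286853 + 318163)/(w(L) - 239038) = (286853 + 318163)/(-192 - 239038) = 605016/(-239230) = 605016*(-1/239230) = -302508/119615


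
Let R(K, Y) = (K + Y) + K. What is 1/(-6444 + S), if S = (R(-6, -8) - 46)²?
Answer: -1/2088 ≈ -0.00047893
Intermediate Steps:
R(K, Y) = Y + 2*K
S = 4356 (S = ((-8 + 2*(-6)) - 46)² = ((-8 - 12) - 46)² = (-20 - 46)² = (-66)² = 4356)
1/(-6444 + S) = 1/(-6444 + 4356) = 1/(-2088) = -1/2088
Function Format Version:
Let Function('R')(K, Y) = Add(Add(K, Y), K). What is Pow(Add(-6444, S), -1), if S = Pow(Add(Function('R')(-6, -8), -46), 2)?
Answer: Rational(-1, 2088) ≈ -0.00047893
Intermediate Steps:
Function('R')(K, Y) = Add(Y, Mul(2, K))
S = 4356 (S = Pow(Add(Add(-8, Mul(2, -6)), -46), 2) = Pow(Add(Add(-8, -12), -46), 2) = Pow(Add(-20, -46), 2) = Pow(-66, 2) = 4356)
Pow(Add(-6444, S), -1) = Pow(Add(-6444, 4356), -1) = Pow(-2088, -1) = Rational(-1, 2088)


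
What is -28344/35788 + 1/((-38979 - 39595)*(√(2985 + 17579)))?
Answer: -7086/8947 - √5141/807897868 ≈ -0.79200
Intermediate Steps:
-28344/35788 + 1/((-38979 - 39595)*(√(2985 + 17579))) = -28344*1/35788 + 1/((-78574)*(√20564)) = -7086/8947 - √5141/10282/78574 = -7086/8947 - √5141/807897868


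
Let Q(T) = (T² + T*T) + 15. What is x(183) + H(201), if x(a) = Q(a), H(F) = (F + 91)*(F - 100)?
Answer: 96485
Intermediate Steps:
Q(T) = 15 + 2*T² (Q(T) = (T² + T²) + 15 = 2*T² + 15 = 15 + 2*T²)
H(F) = (-100 + F)*(91 + F) (H(F) = (91 + F)*(-100 + F) = (-100 + F)*(91 + F))
x(a) = 15 + 2*a²
x(183) + H(201) = (15 + 2*183²) + (-9100 + 201² - 9*201) = (15 + 2*33489) + (-9100 + 40401 - 1809) = (15 + 66978) + 29492 = 66993 + 29492 = 96485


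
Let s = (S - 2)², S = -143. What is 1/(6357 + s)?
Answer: 1/27382 ≈ 3.6520e-5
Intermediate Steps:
s = 21025 (s = (-143 - 2)² = (-145)² = 21025)
1/(6357 + s) = 1/(6357 + 21025) = 1/27382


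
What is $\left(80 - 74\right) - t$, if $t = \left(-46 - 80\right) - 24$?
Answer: $156$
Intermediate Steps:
$t = -150$ ($t = -126 - 24 = -150$)
$\left(80 - 74\right) - t = \left(80 - 74\right) - -150 = 6 + 150 = 156$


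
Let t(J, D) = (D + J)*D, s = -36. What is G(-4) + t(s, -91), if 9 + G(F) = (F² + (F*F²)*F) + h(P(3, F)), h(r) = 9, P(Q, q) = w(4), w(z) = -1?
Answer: 11829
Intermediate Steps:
P(Q, q) = -1
t(J, D) = D*(D + J)
G(F) = F² + F⁴ (G(F) = -9 + ((F² + (F*F²)*F) + 9) = -9 + ((F² + F³*F) + 9) = -9 + ((F² + F⁴) + 9) = -9 + (9 + F² + F⁴) = F² + F⁴)
G(-4) + t(s, -91) = ((-4)² + (-4)⁴) - 91*(-91 - 36) = (16 + 256) - 91*(-127) = 272 + 11557 = 11829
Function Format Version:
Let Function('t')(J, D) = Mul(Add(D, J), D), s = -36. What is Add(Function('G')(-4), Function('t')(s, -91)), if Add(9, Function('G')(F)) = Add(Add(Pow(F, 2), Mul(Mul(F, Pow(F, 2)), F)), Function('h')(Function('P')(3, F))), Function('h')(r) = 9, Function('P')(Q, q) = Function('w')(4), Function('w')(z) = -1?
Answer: 11829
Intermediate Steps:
Function('P')(Q, q) = -1
Function('t')(J, D) = Mul(D, Add(D, J))
Function('G')(F) = Add(Pow(F, 2), Pow(F, 4)) (Function('G')(F) = Add(-9, Add(Add(Pow(F, 2), Mul(Mul(F, Pow(F, 2)), F)), 9)) = Add(-9, Add(Add(Pow(F, 2), Mul(Pow(F, 3), F)), 9)) = Add(-9, Add(Add(Pow(F, 2), Pow(F, 4)), 9)) = Add(-9, Add(9, Pow(F, 2), Pow(F, 4))) = Add(Pow(F, 2), Pow(F, 4)))
Add(Function('G')(-4), Function('t')(s, -91)) = Add(Add(Pow(-4, 2), Pow(-4, 4)), Mul(-91, Add(-91, -36))) = Add(Add(16, 256), Mul(-91, -127)) = Add(272, 11557) = 11829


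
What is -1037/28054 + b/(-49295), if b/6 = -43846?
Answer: 7329215189/1382921930 ≈ 5.2998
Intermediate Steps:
b = -263076 (b = 6*(-43846) = -263076)
-1037/28054 + b/(-49295) = -1037/28054 - 263076/(-49295) = -1037*1/28054 - 263076*(-1/49295) = -1037/28054 + 263076/49295 = 7329215189/1382921930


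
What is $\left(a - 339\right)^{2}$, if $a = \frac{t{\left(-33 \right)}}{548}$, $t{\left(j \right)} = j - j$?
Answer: $114921$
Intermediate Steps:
$t{\left(j \right)} = 0$
$a = 0$ ($a = \frac{0}{548} = 0 \cdot \frac{1}{548} = 0$)
$\left(a - 339\right)^{2} = \left(0 - 339\right)^{2} = \left(-339\right)^{2} = 114921$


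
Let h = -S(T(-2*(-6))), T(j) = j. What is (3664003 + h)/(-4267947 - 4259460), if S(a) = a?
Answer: -3663991/8527407 ≈ -0.42967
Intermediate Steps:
h = -12 (h = -(-2)*(-6) = -1*12 = -12)
(3664003 + h)/(-4267947 - 4259460) = (3664003 - 12)/(-4267947 - 4259460) = 3663991/(-8527407) = 3663991*(-1/8527407) = -3663991/8527407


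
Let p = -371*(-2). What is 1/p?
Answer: 1/742 ≈ 0.0013477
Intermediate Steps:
p = 742
1/p = 1/742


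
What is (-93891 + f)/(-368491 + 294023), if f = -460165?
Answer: 138514/18617 ≈ 7.4402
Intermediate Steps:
(-93891 + f)/(-368491 + 294023) = (-93891 - 460165)/(-368491 + 294023) = -554056/(-74468) = -554056*(-1/74468) = 138514/18617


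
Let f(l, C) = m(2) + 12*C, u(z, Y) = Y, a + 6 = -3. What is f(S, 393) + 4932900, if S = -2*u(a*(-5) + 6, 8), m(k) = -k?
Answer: 4937614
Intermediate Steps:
a = -9 (a = -6 - 3 = -9)
S = -16 (S = -2*8 = -16)
f(l, C) = -2 + 12*C (f(l, C) = -1*2 + 12*C = -2 + 12*C)
f(S, 393) + 4932900 = (-2 + 12*393) + 4932900 = (-2 + 4716) + 4932900 = 4714 + 4932900 = 4937614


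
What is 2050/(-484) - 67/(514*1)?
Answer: -135766/31097 ≈ -4.3659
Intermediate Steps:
2050/(-484) - 67/(514*1) = 2050*(-1/484) - 67/514 = -1025/242 - 67*1/514 = -1025/242 - 67/514 = -135766/31097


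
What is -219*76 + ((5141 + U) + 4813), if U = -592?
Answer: -7282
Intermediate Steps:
-219*76 + ((5141 + U) + 4813) = -219*76 + ((5141 - 592) + 4813) = -16644 + (4549 + 4813) = -16644 + 9362 = -7282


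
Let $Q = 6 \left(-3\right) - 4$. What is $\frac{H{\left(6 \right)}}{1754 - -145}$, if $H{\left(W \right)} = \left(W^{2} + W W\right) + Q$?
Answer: $\frac{50}{1899} \approx 0.02633$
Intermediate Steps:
$Q = -22$ ($Q = -18 - 4 = -22$)
$H{\left(W \right)} = -22 + 2 W^{2}$ ($H{\left(W \right)} = \left(W^{2} + W W\right) - 22 = \left(W^{2} + W^{2}\right) - 22 = 2 W^{2} - 22 = -22 + 2 W^{2}$)
$\frac{H{\left(6 \right)}}{1754 - -145} = \frac{-22 + 2 \cdot 6^{2}}{1754 - -145} = \frac{-22 + 2 \cdot 36}{1754 + 145} = \frac{-22 + 72}{1899} = 50 \cdot \frac{1}{1899} = \frac{50}{1899}$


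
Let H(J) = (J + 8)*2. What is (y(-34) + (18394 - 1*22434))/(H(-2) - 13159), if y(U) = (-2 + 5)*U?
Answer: 4142/13147 ≈ 0.31505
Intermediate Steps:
y(U) = 3*U
H(J) = 16 + 2*J (H(J) = (8 + J)*2 = 16 + 2*J)
(y(-34) + (18394 - 1*22434))/(H(-2) - 13159) = (3*(-34) + (18394 - 1*22434))/((16 + 2*(-2)) - 13159) = (-102 + (18394 - 22434))/((16 - 4) - 13159) = (-102 - 4040)/(12 - 13159) = -4142/(-13147) = -4142*(-1/13147) = 4142/13147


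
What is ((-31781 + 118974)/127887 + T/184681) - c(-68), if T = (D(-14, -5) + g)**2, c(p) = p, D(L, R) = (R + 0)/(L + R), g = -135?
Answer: 586433268695269/8526205955967 ≈ 68.780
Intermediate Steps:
D(L, R) = R/(L + R)
T = 6553600/361 (T = (-5/(-14 - 5) - 135)**2 = (-5/(-19) - 135)**2 = (-5*(-1/19) - 135)**2 = (5/19 - 135)**2 = (-2560/19)**2 = 6553600/361 ≈ 18154.)
((-31781 + 118974)/127887 + T/184681) - c(-68) = ((-31781 + 118974)/127887 + (6553600/361)/184681) - 1*(-68) = (87193*(1/127887) + (6553600/361)*(1/184681)) + 68 = (87193/127887 + 6553600/66669841) + 68 = 6651263689513/8526205955967 + 68 = 586433268695269/8526205955967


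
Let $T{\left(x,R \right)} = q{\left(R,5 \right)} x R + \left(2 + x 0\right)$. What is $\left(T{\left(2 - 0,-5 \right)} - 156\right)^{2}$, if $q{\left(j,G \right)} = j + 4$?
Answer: $20736$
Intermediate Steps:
$q{\left(j,G \right)} = 4 + j$
$T{\left(x,R \right)} = 2 + R x \left(4 + R\right)$ ($T{\left(x,R \right)} = \left(4 + R\right) x R + \left(2 + x 0\right) = x \left(4 + R\right) R + \left(2 + 0\right) = R x \left(4 + R\right) + 2 = 2 + R x \left(4 + R\right)$)
$\left(T{\left(2 - 0,-5 \right)} - 156\right)^{2} = \left(\left(2 - 5 \left(2 - 0\right) \left(4 - 5\right)\right) - 156\right)^{2} = \left(\left(2 - 5 \left(2 + 0\right) \left(-1\right)\right) - 156\right)^{2} = \left(\left(2 - 10 \left(-1\right)\right) - 156\right)^{2} = \left(\left(2 + 10\right) - 156\right)^{2} = \left(12 - 156\right)^{2} = \left(-144\right)^{2} = 20736$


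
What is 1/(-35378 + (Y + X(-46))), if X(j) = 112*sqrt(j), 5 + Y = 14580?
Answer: -20803/433341833 - 112*I*sqrt(46)/433341833 ≈ -4.8006e-5 - 1.7529e-6*I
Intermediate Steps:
Y = 14575 (Y = -5 + 14580 = 14575)
1/(-35378 + (Y + X(-46))) = 1/(-35378 + (14575 + 112*sqrt(-46))) = 1/(-35378 + (14575 + 112*(I*sqrt(46)))) = 1/(-35378 + (14575 + 112*I*sqrt(46))) = 1/(-20803 + 112*I*sqrt(46))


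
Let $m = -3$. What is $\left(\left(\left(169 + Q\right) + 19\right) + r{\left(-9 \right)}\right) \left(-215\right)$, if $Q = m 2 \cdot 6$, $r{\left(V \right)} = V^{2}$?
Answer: $-50095$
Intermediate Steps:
$Q = -36$ ($Q = \left(-3\right) 2 \cdot 6 = \left(-6\right) 6 = -36$)
$\left(\left(\left(169 + Q\right) + 19\right) + r{\left(-9 \right)}\right) \left(-215\right) = \left(\left(\left(169 - 36\right) + 19\right) + \left(-9\right)^{2}\right) \left(-215\right) = \left(\left(133 + 19\right) + 81\right) \left(-215\right) = \left(152 + 81\right) \left(-215\right) = 233 \left(-215\right) = -50095$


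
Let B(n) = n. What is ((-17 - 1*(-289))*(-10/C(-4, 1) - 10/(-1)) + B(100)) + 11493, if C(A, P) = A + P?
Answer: 45659/3 ≈ 15220.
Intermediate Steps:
((-17 - 1*(-289))*(-10/C(-4, 1) - 10/(-1)) + B(100)) + 11493 = ((-17 - 1*(-289))*(-10/(-4 + 1) - 10/(-1)) + 100) + 11493 = ((-17 + 289)*(-10/(-3) - 10*(-1)) + 100) + 11493 = (272*(-10*(-⅓) + 10) + 100) + 11493 = (272*(10/3 + 10) + 100) + 11493 = (272*(40/3) + 100) + 11493 = (10880/3 + 100) + 11493 = 11180/3 + 11493 = 45659/3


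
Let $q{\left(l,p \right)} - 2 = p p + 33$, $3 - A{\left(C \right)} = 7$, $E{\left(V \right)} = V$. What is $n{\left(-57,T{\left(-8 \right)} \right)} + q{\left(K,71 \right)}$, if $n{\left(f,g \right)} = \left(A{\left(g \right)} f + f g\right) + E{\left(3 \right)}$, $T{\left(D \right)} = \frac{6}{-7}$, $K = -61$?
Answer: $\frac{37491}{7} \approx 5355.9$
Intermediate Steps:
$A{\left(C \right)} = -4$ ($A{\left(C \right)} = 3 - 7 = -4$)
$T{\left(D \right)} = - \frac{6}{7}$ ($T{\left(D \right)} = 6 \left(- \frac{1}{7}\right) = - \frac{6}{7}$)
$n{\left(f,g \right)} = 3 - 4 f + f g$ ($n{\left(f,g \right)} = \left(- 4 f + f g\right) + 3 = 3 - 4 f + f g$)
$q{\left(l,p \right)} = 35 + p^{2}$ ($q{\left(l,p \right)} = 2 + \left(p p + 33\right) = 2 + \left(p^{2} + 33\right) = 2 + \left(33 + p^{2}\right) = 35 + p^{2}$)
$n{\left(-57,T{\left(-8 \right)} \right)} + q{\left(K,71 \right)} = \left(3 - -228 - - \frac{342}{7}\right) + \left(35 + 71^{2}\right) = \left(3 + 228 + \frac{342}{7}\right) + \left(35 + 5041\right) = \frac{1959}{7} + 5076 = \frac{37491}{7}$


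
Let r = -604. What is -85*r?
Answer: 51340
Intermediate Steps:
-85*r = -85*(-604) = 51340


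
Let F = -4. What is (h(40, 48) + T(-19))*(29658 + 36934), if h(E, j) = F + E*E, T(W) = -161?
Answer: 95559520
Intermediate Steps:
h(E, j) = -4 + E² (h(E, j) = -4 + E*E = -4 + E²)
(h(40, 48) + T(-19))*(29658 + 36934) = ((-4 + 40²) - 161)*(29658 + 36934) = ((-4 + 1600) - 161)*66592 = (1596 - 161)*66592 = 1435*66592 = 95559520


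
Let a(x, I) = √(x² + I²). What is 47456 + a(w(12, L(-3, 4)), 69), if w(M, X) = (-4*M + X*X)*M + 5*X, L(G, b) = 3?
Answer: 47456 + 3*√23330 ≈ 47914.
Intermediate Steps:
w(M, X) = 5*X + M*(X² - 4*M) (w(M, X) = (-4*M + X²)*M + 5*X = (X² - 4*M)*M + 5*X = M*(X² - 4*M) + 5*X = 5*X + M*(X² - 4*M))
a(x, I) = √(I² + x²)
47456 + a(w(12, L(-3, 4)), 69) = 47456 + √(69² + (-4*12² + 5*3 + 12*3²)²) = 47456 + √(4761 + (-4*144 + 15 + 12*9)²) = 47456 + √(4761 + (-576 + 15 + 108)²) = 47456 + √(4761 + (-453)²) = 47456 + √(4761 + 205209) = 47456 + √209970 = 47456 + 3*√23330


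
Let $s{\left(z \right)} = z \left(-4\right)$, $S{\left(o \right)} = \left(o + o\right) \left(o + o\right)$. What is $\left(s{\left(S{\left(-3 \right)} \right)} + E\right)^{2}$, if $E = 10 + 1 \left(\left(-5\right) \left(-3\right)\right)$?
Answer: $14161$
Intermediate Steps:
$S{\left(o \right)} = 4 o^{2}$ ($S{\left(o \right)} = 2 o 2 o = 4 o^{2}$)
$s{\left(z \right)} = - 4 z$
$E = 25$ ($E = 10 + 1 \cdot 15 = 10 + 15 = 25$)
$\left(s{\left(S{\left(-3 \right)} \right)} + E\right)^{2} = \left(- 4 \cdot 4 \left(-3\right)^{2} + 25\right)^{2} = \left(- 4 \cdot 4 \cdot 9 + 25\right)^{2} = \left(\left(-4\right) 36 + 25\right)^{2} = \left(-144 + 25\right)^{2} = \left(-119\right)^{2} = 14161$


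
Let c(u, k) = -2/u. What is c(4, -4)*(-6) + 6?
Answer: 9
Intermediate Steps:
c(4, -4)*(-6) + 6 = -2/4*(-6) + 6 = -2*¼*(-6) + 6 = -½*(-6) + 6 = 3 + 6 = 9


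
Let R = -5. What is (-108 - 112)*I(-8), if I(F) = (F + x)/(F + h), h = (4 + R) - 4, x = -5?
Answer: -220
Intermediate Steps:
h = -5 (h = (4 - 5) - 4 = -1 - 4 = -5)
I(F) = 1 (I(F) = (F - 5)/(F - 5) = (-5 + F)/(-5 + F) = 1)
(-108 - 112)*I(-8) = (-108 - 112)*1 = -220*1 = -220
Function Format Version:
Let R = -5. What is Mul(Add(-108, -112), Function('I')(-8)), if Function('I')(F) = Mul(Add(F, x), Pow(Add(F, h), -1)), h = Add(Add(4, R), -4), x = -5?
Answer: -220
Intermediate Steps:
h = -5 (h = Add(Add(4, -5), -4) = Add(-1, -4) = -5)
Function('I')(F) = 1 (Function('I')(F) = Mul(Add(F, -5), Pow(Add(F, -5), -1)) = Mul(Add(-5, F), Pow(Add(-5, F), -1)) = 1)
Mul(Add(-108, -112), Function('I')(-8)) = Mul(Add(-108, -112), 1) = Mul(-220, 1) = -220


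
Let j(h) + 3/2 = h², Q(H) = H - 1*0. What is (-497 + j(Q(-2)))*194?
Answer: -95933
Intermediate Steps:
Q(H) = H (Q(H) = H + 0 = H)
j(h) = -3/2 + h²
(-497 + j(Q(-2)))*194 = (-497 + (-3/2 + (-2)²))*194 = (-497 + (-3/2 + 4))*194 = (-497 + 5/2)*194 = -989/2*194 = -95933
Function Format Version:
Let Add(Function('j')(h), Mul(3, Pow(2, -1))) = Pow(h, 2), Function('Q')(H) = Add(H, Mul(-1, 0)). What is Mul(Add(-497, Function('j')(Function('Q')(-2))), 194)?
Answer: -95933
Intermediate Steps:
Function('Q')(H) = H (Function('Q')(H) = Add(H, 0) = H)
Function('j')(h) = Add(Rational(-3, 2), Pow(h, 2))
Mul(Add(-497, Function('j')(Function('Q')(-2))), 194) = Mul(Add(-497, Add(Rational(-3, 2), Pow(-2, 2))), 194) = Mul(Add(-497, Add(Rational(-3, 2), 4)), 194) = Mul(Add(-497, Rational(5, 2)), 194) = Mul(Rational(-989, 2), 194) = -95933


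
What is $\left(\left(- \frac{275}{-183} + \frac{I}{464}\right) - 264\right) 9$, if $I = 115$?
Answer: $- \frac{66804369}{28304} \approx -2360.2$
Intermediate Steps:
$\left(\left(- \frac{275}{-183} + \frac{I}{464}\right) - 264\right) 9 = \left(\left(- \frac{275}{-183} + \frac{115}{464}\right) - 264\right) 9 = \left(\left(\left(-275\right) \left(- \frac{1}{183}\right) + 115 \cdot \frac{1}{464}\right) - 264\right) 9 = \left(\left(\frac{275}{183} + \frac{115}{464}\right) - 264\right) 9 = \left(\frac{148645}{84912} - 264\right) 9 = \left(- \frac{22268123}{84912}\right) 9 = - \frac{66804369}{28304}$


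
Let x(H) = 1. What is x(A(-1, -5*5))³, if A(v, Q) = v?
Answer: 1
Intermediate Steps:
x(A(-1, -5*5))³ = 1³ = 1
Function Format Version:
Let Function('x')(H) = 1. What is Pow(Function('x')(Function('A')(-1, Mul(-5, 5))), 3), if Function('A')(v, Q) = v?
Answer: 1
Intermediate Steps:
Pow(Function('x')(Function('A')(-1, Mul(-5, 5))), 3) = Pow(1, 3) = 1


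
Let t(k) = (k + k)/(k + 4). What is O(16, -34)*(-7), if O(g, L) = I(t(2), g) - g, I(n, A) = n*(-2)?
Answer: 364/3 ≈ 121.33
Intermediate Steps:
t(k) = 2*k/(4 + k) (t(k) = (2*k)/(4 + k) = 2*k/(4 + k))
I(n, A) = -2*n
O(g, L) = -4/3 - g (O(g, L) = -4*2/(4 + 2) - g = -4*2/6 - g = -2*⅔ - g = -4/3 - g)
O(16, -34)*(-7) = (-4/3 - 1*16)*(-7) = (-4/3 - 16)*(-7) = -52/3*(-7) = 364/3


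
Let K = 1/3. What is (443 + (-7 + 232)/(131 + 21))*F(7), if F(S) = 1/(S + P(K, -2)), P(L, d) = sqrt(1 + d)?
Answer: 472927/7600 - 67561*I/7600 ≈ 62.227 - 8.8896*I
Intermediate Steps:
K = 1/3 ≈ 0.33333
F(S) = 1/(I + S) (F(S) = 1/(S + sqrt(1 - 2)) = 1/(S + sqrt(-1)) = 1/(S + I) = 1/(I + S))
(443 + (-7 + 232)/(131 + 21))*F(7) = (443 + (-7 + 232)/(131 + 21))/(I + 7) = (443 + 225/152)/(7 + I) = (443 + 225*(1/152))*((7 - I)/50) = (443 + 225/152)*((7 - I)/50) = 67561*((7 - I)/50)/152 = 67561*(7 - I)/7600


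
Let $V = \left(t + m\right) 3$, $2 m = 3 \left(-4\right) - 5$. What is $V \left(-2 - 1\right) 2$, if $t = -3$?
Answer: $207$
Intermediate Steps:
$m = - \frac{17}{2}$ ($m = \frac{3 \left(-4\right) - 5}{2} = \frac{-12 - 5}{2} = \frac{1}{2} \left(-17\right) = - \frac{17}{2} \approx -8.5$)
$V = - \frac{69}{2}$ ($V = \left(-3 - \frac{17}{2}\right) 3 = \left(- \frac{23}{2}\right) 3 = - \frac{69}{2} \approx -34.5$)
$V \left(-2 - 1\right) 2 = - \frac{69 \left(-2 - 1\right) 2}{2} = - \frac{69 \left(\left(-3\right) 2\right)}{2} = \left(- \frac{69}{2}\right) \left(-6\right) = 207$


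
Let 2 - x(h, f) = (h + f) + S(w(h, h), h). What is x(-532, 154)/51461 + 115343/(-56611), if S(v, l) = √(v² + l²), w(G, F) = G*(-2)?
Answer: -5914153943/2913258671 - 532*√5/51461 ≈ -2.0532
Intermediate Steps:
w(G, F) = -2*G
S(v, l) = √(l² + v²)
x(h, f) = 2 - f - h - √5*√(h²) (x(h, f) = 2 - ((h + f) + √(h² + (-2*h)²)) = 2 - ((f + h) + √(h² + 4*h²)) = 2 - ((f + h) + √(5*h²)) = 2 - ((f + h) + √5*√(h²)) = 2 - (f + h + √5*√(h²)) = 2 + (-f - h - √5*√(h²)) = 2 - f - h - √5*√(h²))
x(-532, 154)/51461 + 115343/(-56611) = (2 - 1*154 - 1*(-532) - √5*√((-532)²))/51461 + 115343/(-56611) = (2 - 154 + 532 - √5*√283024)*(1/51461) + 115343*(-1/56611) = (2 - 154 + 532 - 1*√5*532)*(1/51461) - 115343/56611 = (2 - 154 + 532 - 532*√5)*(1/51461) - 115343/56611 = (380 - 532*√5)*(1/51461) - 115343/56611 = (380/51461 - 532*√5/51461) - 115343/56611 = -5914153943/2913258671 - 532*√5/51461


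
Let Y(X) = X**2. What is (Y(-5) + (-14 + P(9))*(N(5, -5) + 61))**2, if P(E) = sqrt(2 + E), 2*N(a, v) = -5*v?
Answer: 4269763/4 - 147588*sqrt(11) ≈ 5.7795e+5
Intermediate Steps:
N(a, v) = -5*v/2 (N(a, v) = (-5*v)/2 = -5*v/2)
(Y(-5) + (-14 + P(9))*(N(5, -5) + 61))**2 = ((-5)**2 + (-14 + sqrt(2 + 9))*(-5/2*(-5) + 61))**2 = (25 + (-14 + sqrt(11))*(25/2 + 61))**2 = (25 + (-14 + sqrt(11))*(147/2))**2 = (25 + (-1029 + 147*sqrt(11)/2))**2 = (-1004 + 147*sqrt(11)/2)**2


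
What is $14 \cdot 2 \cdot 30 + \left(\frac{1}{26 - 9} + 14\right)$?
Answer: $\frac{14519}{17} \approx 854.06$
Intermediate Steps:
$14 \cdot 2 \cdot 30 + \left(\frac{1}{26 - 9} + 14\right) = 28 \cdot 30 + \left(\frac{1}{17} + 14\right) = 840 + \left(\frac{1}{17} + 14\right) = 840 + \frac{239}{17} = \frac{14519}{17}$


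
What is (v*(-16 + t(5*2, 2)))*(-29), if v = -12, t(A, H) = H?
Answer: -4872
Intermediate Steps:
(v*(-16 + t(5*2, 2)))*(-29) = -12*(-16 + 2)*(-29) = -12*(-14)*(-29) = 168*(-29) = -4872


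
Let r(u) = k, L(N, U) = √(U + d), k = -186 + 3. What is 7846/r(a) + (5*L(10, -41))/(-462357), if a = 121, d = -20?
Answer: -7846/183 - 5*I*√61/462357 ≈ -42.874 - 8.4461e-5*I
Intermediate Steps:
k = -183
L(N, U) = √(-20 + U) (L(N, U) = √(U - 20) = √(-20 + U))
r(u) = -183
7846/r(a) + (5*L(10, -41))/(-462357) = 7846/(-183) + (5*√(-20 - 41))/(-462357) = 7846*(-1/183) + (5*√(-61))*(-1/462357) = -7846/183 + (5*(I*√61))*(-1/462357) = -7846/183 + (5*I*√61)*(-1/462357) = -7846/183 - 5*I*√61/462357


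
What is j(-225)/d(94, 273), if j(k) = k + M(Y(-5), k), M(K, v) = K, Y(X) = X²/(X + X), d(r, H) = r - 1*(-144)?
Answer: -65/68 ≈ -0.95588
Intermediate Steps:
d(r, H) = 144 + r (d(r, H) = r + 144 = 144 + r)
Y(X) = X/2 (Y(X) = X²/((2*X)) = (1/(2*X))*X² = X/2)
j(k) = -5/2 + k (j(k) = k + (½)*(-5) = k - 5/2 = -5/2 + k)
j(-225)/d(94, 273) = (-5/2 - 225)/(144 + 94) = -455/2/238 = -455/2*1/238 = -65/68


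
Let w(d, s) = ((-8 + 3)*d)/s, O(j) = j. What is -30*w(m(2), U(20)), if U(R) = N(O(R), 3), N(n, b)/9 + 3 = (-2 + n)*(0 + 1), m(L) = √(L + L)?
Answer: 20/9 ≈ 2.2222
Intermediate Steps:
m(L) = √2*√L (m(L) = √(2*L) = √2*√L)
N(n, b) = -45 + 9*n (N(n, b) = -27 + 9*((-2 + n)*(0 + 1)) = -27 + 9*((-2 + n)*1) = -27 + 9*(-2 + n) = -27 + (-18 + 9*n) = -45 + 9*n)
U(R) = -45 + 9*R
w(d, s) = -5*d/s (w(d, s) = (-5*d)/s = -5*d/s)
-30*w(m(2), U(20)) = -(-150)*√2*√2/(-45 + 9*20) = -(-150)*2/(-45 + 180) = -(-150)*2/135 = -30*(-2/27) = 20/9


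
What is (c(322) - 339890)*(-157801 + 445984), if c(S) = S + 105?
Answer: -97827465729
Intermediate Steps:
c(S) = 105 + S
(c(322) - 339890)*(-157801 + 445984) = ((105 + 322) - 339890)*(-157801 + 445984) = (427 - 339890)*288183 = -339463*288183 = -97827465729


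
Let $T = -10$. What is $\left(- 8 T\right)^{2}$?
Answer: $6400$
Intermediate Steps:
$\left(- 8 T\right)^{2} = \left(\left(-8\right) \left(-10\right)\right)^{2} = 80^{2} = 6400$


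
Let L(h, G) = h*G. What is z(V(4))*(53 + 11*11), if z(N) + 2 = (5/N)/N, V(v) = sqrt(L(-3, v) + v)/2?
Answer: -783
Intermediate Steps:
L(h, G) = G*h
V(v) = sqrt(2)*sqrt(-v)/2 (V(v) = sqrt(v*(-3) + v)/2 = sqrt(-3*v + v)*(1/2) = sqrt(-2*v)*(1/2) = (sqrt(2)*sqrt(-v))*(1/2) = sqrt(2)*sqrt(-v)/2)
z(N) = -2 + 5/N**2 (z(N) = -2 + (5/N)/N = -2 + 5/N**2)
z(V(4))*(53 + 11*11) = (-2 + 5/(sqrt(2)*sqrt(-1*4)/2)**2)*(53 + 11*11) = (-2 + 5/(sqrt(2)*sqrt(-4)/2)**2)*(53 + 121) = (-2 + 5/(sqrt(2)*(2*I)/2)**2)*174 = (-2 + 5/(I*sqrt(2))**2)*174 = (-2 + 5*(-1/2))*174 = (-2 - 5/2)*174 = -9/2*174 = -783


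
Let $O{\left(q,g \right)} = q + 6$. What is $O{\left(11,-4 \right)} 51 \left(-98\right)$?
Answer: $-84966$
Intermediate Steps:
$O{\left(q,g \right)} = 6 + q$
$O{\left(11,-4 \right)} 51 \left(-98\right) = \left(6 + 11\right) 51 \left(-98\right) = 17 \cdot 51 \left(-98\right) = 867 \left(-98\right) = -84966$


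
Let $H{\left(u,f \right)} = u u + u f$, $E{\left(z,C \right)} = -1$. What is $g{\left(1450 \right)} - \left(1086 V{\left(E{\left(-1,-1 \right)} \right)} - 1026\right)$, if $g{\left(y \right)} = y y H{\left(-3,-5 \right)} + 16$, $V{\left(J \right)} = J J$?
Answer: $50459956$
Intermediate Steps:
$V{\left(J \right)} = J^{2}$
$H{\left(u,f \right)} = u^{2} + f u$
$g{\left(y \right)} = 16 + 24 y^{2}$ ($g{\left(y \right)} = y y \left(- 3 \left(-5 - 3\right)\right) + 16 = y^{2} \left(\left(-3\right) \left(-8\right)\right) + 16 = y^{2} \cdot 24 + 16 = 24 y^{2} + 16 = 16 + 24 y^{2}$)
$g{\left(1450 \right)} - \left(1086 V{\left(E{\left(-1,-1 \right)} \right)} - 1026\right) = \left(16 + 24 \cdot 1450^{2}\right) - \left(1086 \left(-1\right)^{2} - 1026\right) = \left(16 + 24 \cdot 2102500\right) - \left(1086 \cdot 1 - 1026\right) = \left(16 + 50460000\right) - \left(1086 - 1026\right) = 50460016 - 60 = 50459956$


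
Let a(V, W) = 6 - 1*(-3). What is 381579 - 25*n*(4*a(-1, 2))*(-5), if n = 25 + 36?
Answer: 656079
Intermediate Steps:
a(V, W) = 9 (a(V, W) = 6 + 3 = 9)
n = 61
381579 - 25*n*(4*a(-1, 2))*(-5) = 381579 - 25*61*(4*9)*(-5) = 381579 - 1525*36*(-5) = 381579 - 1525*(-180) = 381579 - 1*(-274500) = 381579 + 274500 = 656079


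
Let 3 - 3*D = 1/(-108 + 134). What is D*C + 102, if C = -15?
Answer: 2267/26 ≈ 87.192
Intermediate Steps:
D = 77/78 (D = 1 - 1/(3*(-108 + 134)) = 1 - ⅓/26 = 1 - ⅓*1/26 = 1 - 1/78 = 77/78 ≈ 0.98718)
D*C + 102 = (77/78)*(-15) + 102 = -385/26 + 102 = 2267/26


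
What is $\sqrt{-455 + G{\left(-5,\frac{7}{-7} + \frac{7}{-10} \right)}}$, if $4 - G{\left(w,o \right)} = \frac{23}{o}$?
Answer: $\frac{i \sqrt{126429}}{17} \approx 20.916 i$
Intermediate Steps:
$G{\left(w,o \right)} = 4 - \frac{23}{o}$
$\sqrt{-455 + G{\left(-5,\frac{7}{-7} + \frac{7}{-10} \right)}} = \sqrt{-455 - \left(-4 + \frac{23}{\frac{7}{-7} + \frac{7}{-10}}\right)} = \sqrt{-455 - \left(-4 + \frac{23}{7 \left(- \frac{1}{7}\right) + 7 \left(- \frac{1}{10}\right)}\right)} = \sqrt{-455 - \left(-4 + \frac{23}{-1 - \frac{7}{10}}\right)} = \sqrt{-455 - \left(-4 + \frac{23}{- \frac{17}{10}}\right)} = \sqrt{-455 + \left(4 - - \frac{230}{17}\right)} = \sqrt{-455 + \left(4 + \frac{230}{17}\right)} = \sqrt{-455 + \frac{298}{17}} = \sqrt{- \frac{7437}{17}} = \frac{i \sqrt{126429}}{17}$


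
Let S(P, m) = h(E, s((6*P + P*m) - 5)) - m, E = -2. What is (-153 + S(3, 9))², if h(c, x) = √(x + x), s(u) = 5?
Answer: (162 - √10)² ≈ 25229.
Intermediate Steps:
h(c, x) = √2*√x (h(c, x) = √(2*x) = √2*√x)
S(P, m) = √10 - m (S(P, m) = √2*√5 - m = √10 - m)
(-153 + S(3, 9))² = (-153 + (√10 - 1*9))² = (-153 + (√10 - 9))² = (-153 + (-9 + √10))² = (-162 + √10)²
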